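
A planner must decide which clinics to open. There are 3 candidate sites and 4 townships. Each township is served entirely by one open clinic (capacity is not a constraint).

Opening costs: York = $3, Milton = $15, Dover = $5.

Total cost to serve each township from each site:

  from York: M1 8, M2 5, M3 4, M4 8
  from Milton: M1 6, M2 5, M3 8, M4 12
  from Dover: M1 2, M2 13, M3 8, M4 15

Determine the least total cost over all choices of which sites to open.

Minimum total cost: 27

For any fixed open set, each township goes to its cheapest open site; total = fixed + service.
{York, Dover}: M1→Dover 2, M2→York 5, M3→York 4, M4→York 8. Service 19; fixed 8; total 27.
{York}: service 25 + fixed 3 = 28
{York, Milton}: M1→Milton 6, M2→York 5, M3→York 4, M4→York 8. Service 23; fixed 18; total 41.
{York, Milton, Dover}: service 19 + fixed 23 = 42
No other subset beats 27.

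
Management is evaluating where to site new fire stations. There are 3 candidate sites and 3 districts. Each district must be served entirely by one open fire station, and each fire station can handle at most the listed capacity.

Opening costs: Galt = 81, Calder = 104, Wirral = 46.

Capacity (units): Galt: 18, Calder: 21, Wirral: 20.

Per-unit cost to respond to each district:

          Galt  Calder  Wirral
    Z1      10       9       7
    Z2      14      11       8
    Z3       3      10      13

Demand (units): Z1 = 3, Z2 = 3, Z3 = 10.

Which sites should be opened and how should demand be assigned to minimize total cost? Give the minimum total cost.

Open {Galt}: Z1→Galt 10·3=30, Z2→Galt 14·3=42, Z3→Galt 3·10=30.
Loads: Galt carries 16/18. Service 102; fixed 81; total 183.
Next best feasible plan costs 202.

Minimum total cost: 183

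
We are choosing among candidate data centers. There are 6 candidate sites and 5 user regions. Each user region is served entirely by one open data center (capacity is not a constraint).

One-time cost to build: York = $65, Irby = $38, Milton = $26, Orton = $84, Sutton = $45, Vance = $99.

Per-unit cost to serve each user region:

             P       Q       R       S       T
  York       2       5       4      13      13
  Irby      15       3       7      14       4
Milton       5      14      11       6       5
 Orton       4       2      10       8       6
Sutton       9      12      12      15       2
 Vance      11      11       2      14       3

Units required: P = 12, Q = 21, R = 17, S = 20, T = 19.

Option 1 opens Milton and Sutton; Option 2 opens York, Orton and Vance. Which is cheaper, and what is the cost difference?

Option 1: {Milton, Sutton}: P→Milton 5·12=60, Q→Sutton 12·21=252, R→Milton 11·17=187, S→Milton 6·20=120, T→Sutton 2·19=38. Service 657; fixed 71; total 728.
Option 2: {York, Orton, Vance}: P→York 2·12=24, Q→Orton 2·21=42, R→Vance 2·17=34, S→Orton 8·20=160, T→Vance 3·19=57. Service 317; fixed 248; total 565.
Difference: |728 − 565| = 163.

Option 2 is cheaper by 163.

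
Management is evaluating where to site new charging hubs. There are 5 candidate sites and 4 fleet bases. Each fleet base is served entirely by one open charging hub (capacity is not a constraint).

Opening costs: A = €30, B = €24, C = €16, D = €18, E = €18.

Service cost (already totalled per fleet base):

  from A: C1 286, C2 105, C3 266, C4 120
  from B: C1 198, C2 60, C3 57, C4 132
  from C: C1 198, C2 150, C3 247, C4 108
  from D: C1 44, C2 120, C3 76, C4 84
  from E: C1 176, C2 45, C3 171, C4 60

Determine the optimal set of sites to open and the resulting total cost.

For any fixed open set, each fleet base goes to its cheapest open site; total = fixed + service.
{D, E}: C1→D 44, C2→E 45, C3→D 76, C4→E 60. Service 225; fixed 36; total 261.
{B, D, E}: C1→D 44, C2→E 45, C3→B 57, C4→E 60. Service 206; fixed 60; total 266.
{C, D, E}: service 225 + fixed 52 = 277
{A, B, C, D, E}: service 206 + fixed 106 = 312
No other subset beats 261.

Open D and E; minimum total cost 261.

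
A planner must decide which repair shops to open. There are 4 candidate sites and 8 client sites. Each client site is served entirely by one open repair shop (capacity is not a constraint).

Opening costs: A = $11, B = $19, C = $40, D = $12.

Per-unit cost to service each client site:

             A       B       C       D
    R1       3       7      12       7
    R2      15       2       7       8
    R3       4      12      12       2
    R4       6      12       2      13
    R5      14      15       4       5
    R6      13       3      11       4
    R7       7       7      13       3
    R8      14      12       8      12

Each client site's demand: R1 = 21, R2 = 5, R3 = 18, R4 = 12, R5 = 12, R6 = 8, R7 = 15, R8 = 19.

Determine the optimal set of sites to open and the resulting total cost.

Open A, B, C and D; minimum total cost 484.

For any fixed open set, each client site goes to its cheapest open site; total = fixed + service.
{A, B, C, D}: R1→A 3·21=63, R2→B 2·5=10, R3→D 2·18=36, R4→C 2·12=24, R5→C 4·12=48, R6→B 3·8=24, R7→D 3·15=45, R8→C 8·19=152. Service 402; fixed 82; total 484.
{A, C, D}: R1→A 3·21=63, R2→C 7·5=35, R3→D 2·18=36, R4→C 2·12=24, R5→C 4·12=48, R6→D 4·8=32, R7→D 3·15=45, R8→C 8·19=152. Service 435; fixed 63; total 498.
{B, C, D}: service 486 + fixed 71 = 557
{A}: service 925 + fixed 11 = 936
No other subset beats 484.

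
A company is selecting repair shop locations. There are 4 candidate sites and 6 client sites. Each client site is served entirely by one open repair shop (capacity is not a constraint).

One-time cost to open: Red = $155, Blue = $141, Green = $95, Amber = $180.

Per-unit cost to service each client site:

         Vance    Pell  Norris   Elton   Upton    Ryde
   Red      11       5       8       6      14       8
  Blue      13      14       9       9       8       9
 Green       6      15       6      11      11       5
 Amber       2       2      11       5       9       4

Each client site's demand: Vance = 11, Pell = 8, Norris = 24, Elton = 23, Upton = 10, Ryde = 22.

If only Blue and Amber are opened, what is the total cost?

Each client site is assigned to its cheapest site among the open ones.
{Blue, Amber}: Vance→Amber 2·11=22, Pell→Amber 2·8=16, Norris→Blue 9·24=216, Elton→Amber 5·23=115, Upton→Blue 8·10=80, Ryde→Amber 4·22=88. Service 537; fixed 321; total 858.

Total cost: 858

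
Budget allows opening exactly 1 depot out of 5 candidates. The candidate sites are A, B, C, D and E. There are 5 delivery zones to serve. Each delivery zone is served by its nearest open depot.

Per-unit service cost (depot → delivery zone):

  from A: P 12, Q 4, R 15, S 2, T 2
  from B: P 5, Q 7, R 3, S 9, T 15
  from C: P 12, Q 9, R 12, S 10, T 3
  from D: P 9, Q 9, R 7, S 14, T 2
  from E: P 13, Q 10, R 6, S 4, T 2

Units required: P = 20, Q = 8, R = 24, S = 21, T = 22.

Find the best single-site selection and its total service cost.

With exactly 1 open, each delivery zone uses its cheapest among the chosen.
{E}: P→E 13·20=260, Q→E 10·8=80, R→E 6·24=144, S→E 4·21=84, T→E 2·22=44. Service cost 612.
{A}: service cost 718
{B}: service cost 747
Among all 5 size-1 choices, {E} is lowest.

Choose E only; total service cost 612.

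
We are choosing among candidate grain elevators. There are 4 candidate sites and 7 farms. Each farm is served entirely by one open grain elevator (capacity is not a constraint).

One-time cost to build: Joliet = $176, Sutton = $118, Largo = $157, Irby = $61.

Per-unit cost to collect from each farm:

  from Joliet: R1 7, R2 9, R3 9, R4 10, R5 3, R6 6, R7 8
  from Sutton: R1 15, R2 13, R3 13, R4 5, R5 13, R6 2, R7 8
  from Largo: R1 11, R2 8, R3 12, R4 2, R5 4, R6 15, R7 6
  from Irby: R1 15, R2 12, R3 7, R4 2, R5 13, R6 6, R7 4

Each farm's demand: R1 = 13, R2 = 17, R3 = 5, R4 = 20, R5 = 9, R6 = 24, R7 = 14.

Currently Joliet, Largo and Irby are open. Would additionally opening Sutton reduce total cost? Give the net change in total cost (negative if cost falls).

Current service cost with {Joliet, Largo, Irby}: 529.
Adding Sutton: each farm re-picks its cheapest; new service cost 433, saving 96.
Extra fixed cost: 118. Net change = 118 − 96 = 22.
(Totals: 923 → 945.)

No — net change +22 (cost rises by 22).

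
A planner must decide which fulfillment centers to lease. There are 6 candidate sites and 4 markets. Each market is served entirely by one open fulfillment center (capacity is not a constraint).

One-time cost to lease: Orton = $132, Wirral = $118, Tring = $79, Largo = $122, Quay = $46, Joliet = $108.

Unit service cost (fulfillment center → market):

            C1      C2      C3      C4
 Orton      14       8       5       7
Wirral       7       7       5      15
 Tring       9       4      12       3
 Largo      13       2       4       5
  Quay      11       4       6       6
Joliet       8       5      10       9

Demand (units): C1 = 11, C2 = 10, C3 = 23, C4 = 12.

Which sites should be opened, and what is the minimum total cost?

For any fixed open set, each market goes to its cheapest open site; total = fixed + service.
{Quay}: C1→Quay 11·11=121, C2→Quay 4·10=40, C3→Quay 6·23=138, C4→Quay 6·12=72. Service 371; fixed 46; total 417.
{Largo}: service 315 + fixed 122 = 437
{Tring, Quay}: C1→Tring 9·11=99, C2→Tring 4·10=40, C3→Quay 6·23=138, C4→Tring 3·12=36. Service 313; fixed 125; total 438.
{Orton, Wirral, Tring, Largo, Quay, Joliet}: service 225 + fixed 605 = 830
No other subset beats 417.

Open Quay only; minimum total cost 417.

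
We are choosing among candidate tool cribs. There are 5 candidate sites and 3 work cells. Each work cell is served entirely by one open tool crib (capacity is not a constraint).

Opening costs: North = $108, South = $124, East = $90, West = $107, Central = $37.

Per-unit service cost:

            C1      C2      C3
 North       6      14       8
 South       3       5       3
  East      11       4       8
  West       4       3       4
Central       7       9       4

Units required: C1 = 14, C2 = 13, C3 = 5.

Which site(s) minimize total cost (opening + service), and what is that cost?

Open West only; minimum total cost 222.

For any fixed open set, each work cell goes to its cheapest open site; total = fixed + service.
{West}: C1→West 4·14=56, C2→West 3·13=39, C3→West 4·5=20. Service 115; fixed 107; total 222.
{South}: service 122 + fixed 124 = 246
{West, Central}: C1→West 4·14=56, C2→West 3·13=39, C3→West 4·5=20. Service 115; fixed 144; total 259.
{North, South, East, West, Central}: C1→South 3·14=42, C2→West 3·13=39, C3→South 3·5=15. Service 96; fixed 466; total 562.
No other subset beats 222.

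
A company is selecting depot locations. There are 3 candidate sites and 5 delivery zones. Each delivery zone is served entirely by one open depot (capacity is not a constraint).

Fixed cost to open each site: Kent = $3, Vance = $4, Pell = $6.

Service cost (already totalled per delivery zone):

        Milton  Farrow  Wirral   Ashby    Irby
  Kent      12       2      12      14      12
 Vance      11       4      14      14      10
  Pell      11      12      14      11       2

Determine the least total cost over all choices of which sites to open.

Minimum total cost: 47

For any fixed open set, each delivery zone goes to its cheapest open site; total = fixed + service.
{Kent, Pell}: Milton→Pell 11, Farrow→Kent 2, Wirral→Kent 12, Ashby→Pell 11, Irby→Pell 2. Service 38; fixed 9; total 47.
{Kent, Vance, Pell}: Milton→Vance 11, Farrow→Kent 2, Wirral→Kent 12, Ashby→Pell 11, Irby→Pell 2. Service 38; fixed 13; total 51.
{Vance, Pell}: service 42 + fixed 10 = 52
{Kent}: Milton→Kent 12, Farrow→Kent 2, Wirral→Kent 12, Ashby→Kent 14, Irby→Kent 12. Service 52; fixed 3; total 55.
No other subset beats 47.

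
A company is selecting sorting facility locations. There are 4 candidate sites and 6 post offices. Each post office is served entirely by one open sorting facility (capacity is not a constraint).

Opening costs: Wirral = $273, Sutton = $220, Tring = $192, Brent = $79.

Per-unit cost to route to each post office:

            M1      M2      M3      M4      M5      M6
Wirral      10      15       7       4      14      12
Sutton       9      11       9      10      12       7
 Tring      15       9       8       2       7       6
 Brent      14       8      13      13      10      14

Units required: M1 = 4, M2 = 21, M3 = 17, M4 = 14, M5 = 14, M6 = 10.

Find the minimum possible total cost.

Minimum total cost: 763

For any fixed open set, each post office goes to its cheapest open site; total = fixed + service.
{Tring}: M1→Tring 15·4=60, M2→Tring 9·21=189, M3→Tring 8·17=136, M4→Tring 2·14=28, M5→Tring 7·14=98, M6→Tring 6·10=60. Service 571; fixed 192; total 763.
{Tring, Brent}: service 546 + fixed 271 = 817
{Sutton, Tring}: M1→Sutton 9·4=36, M2→Tring 9·21=189, M3→Tring 8·17=136, M4→Tring 2·14=28, M5→Tring 7·14=98, M6→Tring 6·10=60. Service 547; fixed 412; total 959.
{Wirral, Sutton, Tring, Brent}: service 509 + fixed 764 = 1273
No other subset beats 763.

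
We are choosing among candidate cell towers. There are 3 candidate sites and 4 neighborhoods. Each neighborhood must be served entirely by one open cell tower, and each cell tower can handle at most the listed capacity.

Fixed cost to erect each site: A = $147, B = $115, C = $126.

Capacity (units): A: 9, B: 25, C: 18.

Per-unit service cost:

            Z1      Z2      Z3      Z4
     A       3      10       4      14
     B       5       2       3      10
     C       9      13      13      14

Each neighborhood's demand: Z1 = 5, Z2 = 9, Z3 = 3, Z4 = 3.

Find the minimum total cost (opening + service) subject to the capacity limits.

Minimum total cost: 197

Open {B}: Z1→B 5·5=25, Z2→B 2·9=18, Z3→B 3·3=9, Z4→B 10·3=30.
Loads: B carries 20/25. Service 82; fixed 115; total 197.
Next best feasible plan costs 323.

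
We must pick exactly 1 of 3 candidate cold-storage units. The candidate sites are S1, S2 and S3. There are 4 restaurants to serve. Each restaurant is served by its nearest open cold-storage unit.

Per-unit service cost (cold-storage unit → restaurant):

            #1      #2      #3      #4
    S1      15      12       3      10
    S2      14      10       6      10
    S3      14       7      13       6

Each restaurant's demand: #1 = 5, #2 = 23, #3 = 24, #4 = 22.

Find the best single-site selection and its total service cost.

With exactly 1 open, each restaurant uses its cheapest among the chosen.
{S1}: #1→S1 15·5=75, #2→S1 12·23=276, #3→S1 3·24=72, #4→S1 10·22=220. Service cost 643.
{S2}: service cost 664
{S3}: service cost 675
Among all 3 size-1 choices, {S1} is lowest.

Choose S1 only; total service cost 643.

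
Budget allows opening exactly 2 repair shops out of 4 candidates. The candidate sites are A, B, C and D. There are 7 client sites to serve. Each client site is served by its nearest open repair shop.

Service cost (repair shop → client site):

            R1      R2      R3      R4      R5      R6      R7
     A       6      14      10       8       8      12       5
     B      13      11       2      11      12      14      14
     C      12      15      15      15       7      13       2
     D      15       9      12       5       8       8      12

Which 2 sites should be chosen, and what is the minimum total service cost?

Choose A and D; total service cost 51.

With exactly 2 open, each client site uses its cheapest among the chosen.
{A, D}: R1→A 6, R2→D 9, R3→A 10, R4→D 5, R5→A 8, R6→D 8, R7→A 5. Service cost 51.
{A, B}: service cost 52
{C, D}: service cost 55
Among all 6 size-2 choices, {A, D} is lowest.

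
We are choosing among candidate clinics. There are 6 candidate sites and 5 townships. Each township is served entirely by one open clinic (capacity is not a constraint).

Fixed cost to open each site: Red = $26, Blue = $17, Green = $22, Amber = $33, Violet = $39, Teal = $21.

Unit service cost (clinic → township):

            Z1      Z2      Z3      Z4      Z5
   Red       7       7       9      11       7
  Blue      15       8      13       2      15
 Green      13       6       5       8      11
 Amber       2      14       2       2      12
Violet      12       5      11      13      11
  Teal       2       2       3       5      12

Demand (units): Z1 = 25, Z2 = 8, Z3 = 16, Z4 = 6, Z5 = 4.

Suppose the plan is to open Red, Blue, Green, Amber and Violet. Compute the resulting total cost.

Each township is assigned to its cheapest site among the open ones.
{Red, Blue, Green, Amber, Violet}: Z1→Amber 2·25=50, Z2→Violet 5·8=40, Z3→Amber 2·16=32, Z4→Blue 2·6=12, Z5→Red 7·4=28. Service 162; fixed 137; total 299.

Total cost: 299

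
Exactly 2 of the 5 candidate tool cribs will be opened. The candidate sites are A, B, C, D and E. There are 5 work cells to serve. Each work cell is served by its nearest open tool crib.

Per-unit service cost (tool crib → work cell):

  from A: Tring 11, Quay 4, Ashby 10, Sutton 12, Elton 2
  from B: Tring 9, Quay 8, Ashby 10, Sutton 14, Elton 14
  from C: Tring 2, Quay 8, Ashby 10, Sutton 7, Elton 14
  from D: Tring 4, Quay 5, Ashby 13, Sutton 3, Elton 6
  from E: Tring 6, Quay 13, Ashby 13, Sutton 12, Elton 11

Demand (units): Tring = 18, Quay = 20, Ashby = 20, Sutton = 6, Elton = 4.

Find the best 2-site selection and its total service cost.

Choose A and C; total service cost 366.

With exactly 2 open, each work cell uses its cheapest among the chosen.
{A, C}: Tring→C 2·18=36, Quay→A 4·20=80, Ashby→A 10·20=200, Sutton→C 7·6=42, Elton→A 2·4=8. Service cost 366.
{A, D}: service cost 378
{C, D}: service cost 378
Among all 10 size-2 choices, {A, C} is lowest.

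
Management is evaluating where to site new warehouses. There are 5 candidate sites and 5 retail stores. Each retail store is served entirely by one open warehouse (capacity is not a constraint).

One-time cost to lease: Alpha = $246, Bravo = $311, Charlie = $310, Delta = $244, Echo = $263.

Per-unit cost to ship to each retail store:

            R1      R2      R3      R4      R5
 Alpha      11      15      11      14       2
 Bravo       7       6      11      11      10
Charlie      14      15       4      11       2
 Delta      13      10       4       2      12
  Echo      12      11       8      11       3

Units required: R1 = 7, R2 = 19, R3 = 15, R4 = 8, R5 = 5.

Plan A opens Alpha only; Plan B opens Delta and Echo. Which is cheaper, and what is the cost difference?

Plan A: {Alpha}: R1→Alpha 11·7=77, R2→Alpha 15·19=285, R3→Alpha 11·15=165, R4→Alpha 14·8=112, R5→Alpha 2·5=10. Service 649; fixed 246; total 895.
Plan B: {Delta, Echo}: R1→Echo 12·7=84, R2→Delta 10·19=190, R3→Delta 4·15=60, R4→Delta 2·8=16, R5→Echo 3·5=15. Service 365; fixed 507; total 872.
Difference: |895 − 872| = 23.

Plan B is cheaper by 23.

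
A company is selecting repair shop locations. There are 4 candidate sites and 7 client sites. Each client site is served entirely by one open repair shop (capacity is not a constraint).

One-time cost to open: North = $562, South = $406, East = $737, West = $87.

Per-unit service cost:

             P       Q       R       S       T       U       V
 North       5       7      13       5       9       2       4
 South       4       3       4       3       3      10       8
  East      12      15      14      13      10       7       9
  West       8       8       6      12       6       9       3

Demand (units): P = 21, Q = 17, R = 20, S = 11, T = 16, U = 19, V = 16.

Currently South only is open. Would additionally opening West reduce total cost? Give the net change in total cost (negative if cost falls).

Current service cost with {South}: 614.
Adding West: each client site re-picks its cheapest; new service cost 515, saving 99.
Extra fixed cost: 87. Net change = 87 − 99 = -12.
(Totals: 1020 → 1008.)

Yes — net change −12 (cost falls by 12).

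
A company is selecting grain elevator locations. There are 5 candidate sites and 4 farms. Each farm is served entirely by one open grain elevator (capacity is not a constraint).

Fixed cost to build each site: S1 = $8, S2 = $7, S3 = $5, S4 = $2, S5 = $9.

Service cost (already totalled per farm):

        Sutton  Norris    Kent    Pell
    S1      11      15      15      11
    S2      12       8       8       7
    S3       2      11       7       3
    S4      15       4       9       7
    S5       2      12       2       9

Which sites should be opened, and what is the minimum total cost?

For any fixed open set, each farm goes to its cheapest open site; total = fixed + service.
{S3, S4}: Sutton→S3 2, Norris→S4 4, Kent→S3 7, Pell→S3 3. Service 16; fixed 7; total 23.
{S4, S5}: service 15 + fixed 11 = 26
{S3, S4, S5}: Sutton→S3 2, Norris→S4 4, Kent→S5 2, Pell→S3 3. Service 11; fixed 16; total 27.
{S1, S2, S3, S4, S5}: service 11 + fixed 31 = 42
No other subset beats 23.

Open S3 and S4; minimum total cost 23.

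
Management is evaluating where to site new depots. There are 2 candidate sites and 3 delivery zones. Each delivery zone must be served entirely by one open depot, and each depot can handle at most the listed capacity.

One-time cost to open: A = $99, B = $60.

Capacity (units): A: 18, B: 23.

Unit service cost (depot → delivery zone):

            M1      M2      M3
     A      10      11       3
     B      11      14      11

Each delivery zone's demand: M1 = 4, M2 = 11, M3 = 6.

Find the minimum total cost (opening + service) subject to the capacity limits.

Open {B}: M1→B 11·4=44, M2→B 14·11=154, M3→B 11·6=66.
Loads: B carries 21/23. Service 264; fixed 60; total 324.
Next best feasible plan costs 342.

Minimum total cost: 324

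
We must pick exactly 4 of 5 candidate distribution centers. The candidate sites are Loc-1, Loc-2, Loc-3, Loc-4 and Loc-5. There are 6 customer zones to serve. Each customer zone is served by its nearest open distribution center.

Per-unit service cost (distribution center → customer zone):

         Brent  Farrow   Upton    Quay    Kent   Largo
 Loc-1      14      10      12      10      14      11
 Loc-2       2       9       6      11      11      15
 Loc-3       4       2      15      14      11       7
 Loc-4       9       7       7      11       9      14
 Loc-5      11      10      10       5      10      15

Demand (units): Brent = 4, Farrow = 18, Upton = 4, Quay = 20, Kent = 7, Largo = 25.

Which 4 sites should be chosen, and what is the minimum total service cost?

Choose Loc-2, Loc-3, Loc-4 and Loc-5; total service cost 406.

With exactly 4 open, each customer zone uses its cheapest among the chosen.
{Loc-2, Loc-3, Loc-4, Loc-5}: Brent→Loc-2 2·4=8, Farrow→Loc-3 2·18=36, Upton→Loc-2 6·4=24, Quay→Loc-5 5·20=100, Kent→Loc-4 9·7=63, Largo→Loc-3 7·25=175. Service cost 406.
{Loc-1, Loc-2, Loc-3, Loc-5}: service cost 413
{Loc-1, Loc-3, Loc-4, Loc-5}: service cost 418
Among all 5 size-4 choices, {Loc-2, Loc-3, Loc-4, Loc-5} is lowest.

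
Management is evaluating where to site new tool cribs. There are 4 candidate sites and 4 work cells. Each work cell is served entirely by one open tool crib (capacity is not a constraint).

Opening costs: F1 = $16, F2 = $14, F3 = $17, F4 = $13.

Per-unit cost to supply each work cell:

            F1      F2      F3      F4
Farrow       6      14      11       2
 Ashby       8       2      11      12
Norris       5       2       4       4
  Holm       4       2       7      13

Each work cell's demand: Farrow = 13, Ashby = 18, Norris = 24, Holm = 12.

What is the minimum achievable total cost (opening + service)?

For any fixed open set, each work cell goes to its cheapest open site; total = fixed + service.
{F2, F4}: Farrow→F4 2·13=26, Ashby→F2 2·18=36, Norris→F2 2·24=48, Holm→F2 2·12=24. Service 134; fixed 27; total 161.
{F1, F2, F4}: Farrow→F4 2·13=26, Ashby→F2 2·18=36, Norris→F2 2·24=48, Holm→F2 2·12=24. Service 134; fixed 43; total 177.
{F2, F3, F4}: service 134 + fixed 44 = 178
{F1, F2, F3, F4}: service 134 + fixed 60 = 194
No other subset beats 161.

Minimum total cost: 161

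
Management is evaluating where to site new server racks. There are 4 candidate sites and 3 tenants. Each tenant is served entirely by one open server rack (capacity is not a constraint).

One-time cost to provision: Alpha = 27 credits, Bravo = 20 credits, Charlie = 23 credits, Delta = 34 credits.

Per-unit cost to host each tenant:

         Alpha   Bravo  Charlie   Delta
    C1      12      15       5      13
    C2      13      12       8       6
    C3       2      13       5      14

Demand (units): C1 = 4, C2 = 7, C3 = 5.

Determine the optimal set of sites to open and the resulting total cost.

For any fixed open set, each tenant goes to its cheapest open site; total = fixed + service.
{Charlie}: C1→Charlie 5·4=20, C2→Charlie 8·7=56, C3→Charlie 5·5=25. Service 101; fixed 23; total 124.
{Alpha, Charlie}: C1→Charlie 5·4=20, C2→Charlie 8·7=56, C3→Alpha 2·5=10. Service 86; fixed 50; total 136.
{Bravo, Charlie}: C1→Charlie 5·4=20, C2→Charlie 8·7=56, C3→Charlie 5·5=25. Service 101; fixed 43; total 144.
{Alpha, Bravo, Charlie, Delta}: C1→Charlie 5·4=20, C2→Delta 6·7=42, C3→Alpha 2·5=10. Service 72; fixed 104; total 176.
No other subset beats 124.

Open Charlie only; minimum total cost 124.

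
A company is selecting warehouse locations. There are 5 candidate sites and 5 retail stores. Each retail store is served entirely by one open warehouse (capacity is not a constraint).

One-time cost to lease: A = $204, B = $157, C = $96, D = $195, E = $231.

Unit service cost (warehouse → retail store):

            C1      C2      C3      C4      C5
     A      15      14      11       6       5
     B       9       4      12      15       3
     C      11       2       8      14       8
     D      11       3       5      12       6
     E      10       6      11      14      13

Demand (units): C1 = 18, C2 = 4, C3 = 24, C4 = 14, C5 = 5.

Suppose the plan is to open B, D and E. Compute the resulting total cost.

Total cost: 1060

Each retail store is assigned to its cheapest site among the open ones.
{B, D, E}: C1→B 9·18=162, C2→D 3·4=12, C3→D 5·24=120, C4→D 12·14=168, C5→B 3·5=15. Service 477; fixed 583; total 1060.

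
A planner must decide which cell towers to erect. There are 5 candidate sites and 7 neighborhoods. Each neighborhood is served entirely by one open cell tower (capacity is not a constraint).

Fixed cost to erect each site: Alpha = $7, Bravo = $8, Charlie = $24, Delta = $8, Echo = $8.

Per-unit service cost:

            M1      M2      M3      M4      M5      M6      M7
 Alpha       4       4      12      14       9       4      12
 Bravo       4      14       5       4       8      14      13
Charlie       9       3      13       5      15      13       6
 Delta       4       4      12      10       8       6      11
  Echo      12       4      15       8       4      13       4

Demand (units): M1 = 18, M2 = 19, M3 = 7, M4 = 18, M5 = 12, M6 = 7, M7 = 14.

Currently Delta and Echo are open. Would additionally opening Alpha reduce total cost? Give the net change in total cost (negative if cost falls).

Yes — net change −7 (cost falls by 7).

Current service cost with {Delta, Echo}: 522.
Adding Alpha: each neighborhood re-picks its cheapest; new service cost 508, saving 14.
Extra fixed cost: 7. Net change = 7 − 14 = -7.
(Totals: 538 → 531.)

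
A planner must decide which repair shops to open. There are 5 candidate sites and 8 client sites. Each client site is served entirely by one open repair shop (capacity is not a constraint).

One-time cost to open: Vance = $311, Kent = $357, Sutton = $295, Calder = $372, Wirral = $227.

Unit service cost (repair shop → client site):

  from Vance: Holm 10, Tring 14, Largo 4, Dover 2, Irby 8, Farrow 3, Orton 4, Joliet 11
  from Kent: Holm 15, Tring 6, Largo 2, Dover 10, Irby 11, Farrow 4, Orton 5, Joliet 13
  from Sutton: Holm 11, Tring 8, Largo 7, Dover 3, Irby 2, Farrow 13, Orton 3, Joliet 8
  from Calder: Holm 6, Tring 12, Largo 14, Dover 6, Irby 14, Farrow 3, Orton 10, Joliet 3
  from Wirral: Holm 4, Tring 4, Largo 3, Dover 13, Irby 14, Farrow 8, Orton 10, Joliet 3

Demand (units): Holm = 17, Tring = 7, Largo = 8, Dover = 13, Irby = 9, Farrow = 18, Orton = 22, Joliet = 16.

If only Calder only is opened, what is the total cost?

Each client site is assigned to its cheapest site among the open ones.
{Calder}: Holm→Calder 6·17=102, Tring→Calder 12·7=84, Largo→Calder 14·8=112, Dover→Calder 6·13=78, Irby→Calder 14·9=126, Farrow→Calder 3·18=54, Orton→Calder 10·22=220, Joliet→Calder 3·16=48. Service 824; fixed 372; total 1196.

Total cost: 1196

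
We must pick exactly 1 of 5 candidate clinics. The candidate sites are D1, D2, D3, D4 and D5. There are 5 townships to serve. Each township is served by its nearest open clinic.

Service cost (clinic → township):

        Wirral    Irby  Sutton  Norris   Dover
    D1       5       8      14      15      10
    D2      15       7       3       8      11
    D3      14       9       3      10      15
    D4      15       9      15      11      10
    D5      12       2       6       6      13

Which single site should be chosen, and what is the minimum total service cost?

Choose D5 only; total service cost 39.

With exactly 1 open, each township uses its cheapest among the chosen.
{D5}: Wirral→D5 12, Irby→D5 2, Sutton→D5 6, Norris→D5 6, Dover→D5 13. Service cost 39.
{D2}: service cost 44
{D3}: service cost 51
Among all 5 size-1 choices, {D5} is lowest.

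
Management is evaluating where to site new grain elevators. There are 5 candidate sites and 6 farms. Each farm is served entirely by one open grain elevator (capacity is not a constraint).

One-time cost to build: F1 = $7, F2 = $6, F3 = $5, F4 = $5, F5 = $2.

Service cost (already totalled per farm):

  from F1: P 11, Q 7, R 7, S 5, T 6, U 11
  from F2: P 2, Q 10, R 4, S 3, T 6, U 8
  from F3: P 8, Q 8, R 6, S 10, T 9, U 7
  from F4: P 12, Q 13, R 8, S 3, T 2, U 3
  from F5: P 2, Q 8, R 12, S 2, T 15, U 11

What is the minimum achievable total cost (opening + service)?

For any fixed open set, each farm goes to its cheapest open site; total = fixed + service.
{F4, F5}: P→F5 2, Q→F5 8, R→F4 8, S→F5 2, T→F4 2, U→F4 3. Service 25; fixed 7; total 32.
{F2, F4, F5}: service 21 + fixed 13 = 34
{F2, F4}: service 24 + fixed 11 = 35
{F1, F2, F3, F4, F5}: P→F2 2, Q→F1 7, R→F2 4, S→F5 2, T→F4 2, U→F4 3. Service 20; fixed 25; total 45.
No other subset beats 32.

Minimum total cost: 32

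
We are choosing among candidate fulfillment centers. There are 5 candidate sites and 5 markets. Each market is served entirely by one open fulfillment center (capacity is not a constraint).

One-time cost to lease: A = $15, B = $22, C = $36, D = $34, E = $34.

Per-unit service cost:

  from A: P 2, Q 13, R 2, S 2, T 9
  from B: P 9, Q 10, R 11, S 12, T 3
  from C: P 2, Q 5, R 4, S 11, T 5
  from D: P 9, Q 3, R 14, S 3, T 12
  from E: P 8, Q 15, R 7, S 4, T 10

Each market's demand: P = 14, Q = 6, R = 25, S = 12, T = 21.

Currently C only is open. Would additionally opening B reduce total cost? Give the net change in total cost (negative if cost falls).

Current service cost with {C}: 395.
Adding B: each market re-picks its cheapest; new service cost 353, saving 42.
Extra fixed cost: 22. Net change = 22 − 42 = -20.
(Totals: 431 → 411.)

Yes — net change −20 (cost falls by 20).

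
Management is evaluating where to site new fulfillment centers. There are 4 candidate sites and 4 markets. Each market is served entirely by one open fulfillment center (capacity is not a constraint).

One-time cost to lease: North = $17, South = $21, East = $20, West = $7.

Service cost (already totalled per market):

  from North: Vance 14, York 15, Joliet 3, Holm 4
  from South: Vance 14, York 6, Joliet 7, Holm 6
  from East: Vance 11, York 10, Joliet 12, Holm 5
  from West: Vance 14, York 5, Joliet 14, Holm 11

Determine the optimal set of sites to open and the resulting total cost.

Open North and West; minimum total cost 50.

For any fixed open set, each market goes to its cheapest open site; total = fixed + service.
{North, West}: Vance→North 14, York→West 5, Joliet→North 3, Holm→North 4. Service 26; fixed 24; total 50.
{West}: service 44 + fixed 7 = 51
{North}: Vance→North 14, York→North 15, Joliet→North 3, Holm→North 4. Service 36; fixed 17; total 53.
{North, South, East, West}: service 23 + fixed 65 = 88
No other subset beats 50.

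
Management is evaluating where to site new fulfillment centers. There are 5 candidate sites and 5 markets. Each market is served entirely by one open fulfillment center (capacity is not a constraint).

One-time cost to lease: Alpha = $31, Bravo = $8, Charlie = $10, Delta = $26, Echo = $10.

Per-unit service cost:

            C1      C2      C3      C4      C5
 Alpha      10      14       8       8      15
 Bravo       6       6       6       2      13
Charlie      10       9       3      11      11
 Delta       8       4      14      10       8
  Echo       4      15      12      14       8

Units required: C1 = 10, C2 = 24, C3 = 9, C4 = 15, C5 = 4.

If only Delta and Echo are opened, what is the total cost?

Total cost: 462

Each market is assigned to its cheapest site among the open ones.
{Delta, Echo}: C1→Echo 4·10=40, C2→Delta 4·24=96, C3→Echo 12·9=108, C4→Delta 10·15=150, C5→Delta 8·4=32. Service 426; fixed 36; total 462.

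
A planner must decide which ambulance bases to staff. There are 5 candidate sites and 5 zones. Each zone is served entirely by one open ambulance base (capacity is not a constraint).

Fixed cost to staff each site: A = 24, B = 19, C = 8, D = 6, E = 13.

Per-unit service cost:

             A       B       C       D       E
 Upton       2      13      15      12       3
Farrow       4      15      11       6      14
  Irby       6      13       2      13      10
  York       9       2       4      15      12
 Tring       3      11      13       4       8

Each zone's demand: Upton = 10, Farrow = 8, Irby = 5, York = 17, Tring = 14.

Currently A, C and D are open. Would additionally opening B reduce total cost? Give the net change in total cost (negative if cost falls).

Current service cost with {A, C, D}: 172.
Adding B: each zone re-picks its cheapest; new service cost 138, saving 34.
Extra fixed cost: 19. Net change = 19 − 34 = -15.
(Totals: 210 → 195.)

Yes — net change −15 (cost falls by 15).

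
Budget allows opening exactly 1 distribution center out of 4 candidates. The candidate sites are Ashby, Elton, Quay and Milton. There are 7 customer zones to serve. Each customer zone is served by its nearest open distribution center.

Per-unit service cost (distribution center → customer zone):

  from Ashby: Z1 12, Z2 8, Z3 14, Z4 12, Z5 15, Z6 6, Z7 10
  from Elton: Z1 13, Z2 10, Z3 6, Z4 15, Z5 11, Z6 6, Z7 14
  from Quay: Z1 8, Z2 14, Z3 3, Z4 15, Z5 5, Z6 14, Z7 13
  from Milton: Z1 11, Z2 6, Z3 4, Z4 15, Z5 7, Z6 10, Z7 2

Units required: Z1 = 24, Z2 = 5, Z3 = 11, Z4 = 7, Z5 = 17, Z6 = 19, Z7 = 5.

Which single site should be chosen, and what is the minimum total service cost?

With exactly 1 open, each customer zone uses its cheapest among the chosen.
{Milton}: Z1→Milton 11·24=264, Z2→Milton 6·5=30, Z3→Milton 4·11=44, Z4→Milton 15·7=105, Z5→Milton 7·17=119, Z6→Milton 10·19=190, Z7→Milton 2·5=10. Service cost 762.
{Quay}: service cost 816
{Elton}: service cost 904
Among all 4 size-1 choices, {Milton} is lowest.

Choose Milton only; total service cost 762.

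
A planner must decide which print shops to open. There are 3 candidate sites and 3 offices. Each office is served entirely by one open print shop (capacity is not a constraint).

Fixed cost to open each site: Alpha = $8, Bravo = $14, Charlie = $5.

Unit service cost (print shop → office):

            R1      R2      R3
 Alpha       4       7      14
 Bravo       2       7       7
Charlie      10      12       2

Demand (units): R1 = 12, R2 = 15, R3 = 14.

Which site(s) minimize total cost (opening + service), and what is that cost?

Open Bravo and Charlie; minimum total cost 176.

For any fixed open set, each office goes to its cheapest open site; total = fixed + service.
{Bravo, Charlie}: R1→Bravo 2·12=24, R2→Bravo 7·15=105, R3→Charlie 2·14=28. Service 157; fixed 19; total 176.
{Alpha, Bravo, Charlie}: service 157 + fixed 27 = 184
{Alpha, Charlie}: R1→Alpha 4·12=48, R2→Alpha 7·15=105, R3→Charlie 2·14=28. Service 181; fixed 13; total 194.
{Charlie}: service 328 + fixed 5 = 333
No other subset beats 176.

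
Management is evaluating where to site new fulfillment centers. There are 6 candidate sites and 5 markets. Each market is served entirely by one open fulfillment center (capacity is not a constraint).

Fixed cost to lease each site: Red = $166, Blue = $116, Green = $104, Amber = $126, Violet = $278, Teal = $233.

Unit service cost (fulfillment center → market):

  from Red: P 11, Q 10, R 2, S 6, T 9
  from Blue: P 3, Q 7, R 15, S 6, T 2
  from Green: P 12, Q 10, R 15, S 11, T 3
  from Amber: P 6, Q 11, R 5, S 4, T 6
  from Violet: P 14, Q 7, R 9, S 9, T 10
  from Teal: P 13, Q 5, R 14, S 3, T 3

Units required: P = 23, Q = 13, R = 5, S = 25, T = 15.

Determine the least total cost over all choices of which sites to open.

For any fixed open set, each market goes to its cheapest open site; total = fixed + service.
{Blue}: P→Blue 3·23=69, Q→Blue 7·13=91, R→Blue 15·5=75, S→Blue 6·25=150, T→Blue 2·15=30. Service 415; fixed 116; total 531.
{Blue, Amber}: P→Blue 3·23=69, Q→Blue 7·13=91, R→Amber 5·5=25, S→Amber 4·25=100, T→Blue 2·15=30. Service 315; fixed 242; total 557.
{Amber}: service 496 + fixed 126 = 622
{Red, Blue, Green, Amber, Violet, Teal}: P→Blue 3·23=69, Q→Teal 5·13=65, R→Red 2·5=10, S→Teal 3·25=75, T→Blue 2·15=30. Service 249; fixed 1023; total 1272.
No other subset beats 531.

Minimum total cost: 531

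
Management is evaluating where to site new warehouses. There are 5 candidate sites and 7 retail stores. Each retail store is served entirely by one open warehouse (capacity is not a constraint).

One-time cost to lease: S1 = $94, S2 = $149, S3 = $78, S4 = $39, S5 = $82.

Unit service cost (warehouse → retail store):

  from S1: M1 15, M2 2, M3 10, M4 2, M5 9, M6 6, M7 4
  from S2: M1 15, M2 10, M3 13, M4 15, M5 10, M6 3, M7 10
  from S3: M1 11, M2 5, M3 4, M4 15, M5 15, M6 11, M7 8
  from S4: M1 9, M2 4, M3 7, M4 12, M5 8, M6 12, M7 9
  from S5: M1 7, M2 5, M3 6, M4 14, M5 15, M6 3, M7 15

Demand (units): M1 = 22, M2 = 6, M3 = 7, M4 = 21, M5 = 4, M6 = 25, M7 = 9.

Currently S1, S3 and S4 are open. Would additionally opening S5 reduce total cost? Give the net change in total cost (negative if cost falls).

Current service cost with {S1, S3, S4}: 498.
Adding S5: each retail store re-picks its cheapest; new service cost 379, saving 119.
Extra fixed cost: 82. Net change = 82 − 119 = -37.
(Totals: 709 → 672.)

Yes — net change −37 (cost falls by 37).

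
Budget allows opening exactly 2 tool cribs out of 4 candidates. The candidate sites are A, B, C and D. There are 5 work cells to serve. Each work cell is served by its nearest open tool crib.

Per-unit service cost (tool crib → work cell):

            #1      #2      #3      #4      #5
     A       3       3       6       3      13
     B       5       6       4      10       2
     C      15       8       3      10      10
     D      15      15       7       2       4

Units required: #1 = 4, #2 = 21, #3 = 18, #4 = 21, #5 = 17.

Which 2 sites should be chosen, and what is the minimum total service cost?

With exactly 2 open, each work cell uses its cheapest among the chosen.
{A, B}: #1→A 3·4=12, #2→A 3·21=63, #3→B 4·18=72, #4→A 3·21=63, #5→B 2·17=34. Service cost 244.
{A, D}: service cost 293
{B, D}: service cost 294
Among all 6 size-2 choices, {A, B} is lowest.

Choose A and B; total service cost 244.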